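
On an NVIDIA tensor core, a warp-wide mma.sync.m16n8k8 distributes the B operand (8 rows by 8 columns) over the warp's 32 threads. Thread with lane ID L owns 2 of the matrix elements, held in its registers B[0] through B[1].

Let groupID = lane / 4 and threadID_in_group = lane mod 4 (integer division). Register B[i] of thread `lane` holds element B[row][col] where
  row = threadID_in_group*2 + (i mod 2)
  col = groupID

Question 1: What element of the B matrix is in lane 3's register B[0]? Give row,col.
6,0

L=3→G=3>>2=0, T=3&3=3
[0]→row 3·2+0=6  col G=0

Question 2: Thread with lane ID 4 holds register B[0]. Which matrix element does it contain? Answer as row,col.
lane 4=>4/4=1, 4 mod 4=0
i=0  r:2·0+0=>0  c:1

0,1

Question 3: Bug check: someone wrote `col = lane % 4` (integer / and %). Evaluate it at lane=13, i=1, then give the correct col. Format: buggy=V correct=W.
buggy=1 correct=3

`lane % 4`[13,1]⇒1
lane 13⇒13/4=3, 13 mod 4=1
i=1  r:2·1+1⇒3  c:3
col: 1 vs 3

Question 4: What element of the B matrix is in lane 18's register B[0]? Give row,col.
lane 18=>18/4=4, 18 mod 4=2
i=0  r:2·2+0=>4  c:4

4,4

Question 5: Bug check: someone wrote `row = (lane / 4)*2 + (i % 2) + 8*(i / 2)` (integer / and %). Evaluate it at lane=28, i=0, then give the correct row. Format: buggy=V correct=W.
buggy=14 correct=0

`(lane / 4)*2 + (i % 2) + 8*(i / 2)`[28,0]⇒14
L=28⇒gr=28>>2=7, th=28&3=0
[0]⇒row 0·2+0=0  col gr=7
row: 14 vs 0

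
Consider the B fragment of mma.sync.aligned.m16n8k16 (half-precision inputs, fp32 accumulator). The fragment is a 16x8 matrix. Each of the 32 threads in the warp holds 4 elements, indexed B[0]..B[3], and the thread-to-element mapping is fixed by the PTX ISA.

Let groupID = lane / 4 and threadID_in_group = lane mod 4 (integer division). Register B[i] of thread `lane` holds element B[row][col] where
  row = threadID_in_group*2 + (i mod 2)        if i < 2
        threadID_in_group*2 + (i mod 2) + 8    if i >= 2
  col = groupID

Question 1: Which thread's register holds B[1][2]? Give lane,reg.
c:2=>grp=2  r:1=>rB=0,tig=0,lo=1
L=2*4+0=8  i=0*2+1=1

8,1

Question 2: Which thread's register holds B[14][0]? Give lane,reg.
3,2

c=0⇒gr=0  r=14⇒Rb=1,th=3,odd=0
L=0*4+3=3  i=1*2+0=2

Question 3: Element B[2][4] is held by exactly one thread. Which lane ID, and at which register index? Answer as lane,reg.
c=4⇒gr=4  r=2⇒Rb=0,th=1,odd=0
L=4*4+1=17  i=0*2+0=0

17,0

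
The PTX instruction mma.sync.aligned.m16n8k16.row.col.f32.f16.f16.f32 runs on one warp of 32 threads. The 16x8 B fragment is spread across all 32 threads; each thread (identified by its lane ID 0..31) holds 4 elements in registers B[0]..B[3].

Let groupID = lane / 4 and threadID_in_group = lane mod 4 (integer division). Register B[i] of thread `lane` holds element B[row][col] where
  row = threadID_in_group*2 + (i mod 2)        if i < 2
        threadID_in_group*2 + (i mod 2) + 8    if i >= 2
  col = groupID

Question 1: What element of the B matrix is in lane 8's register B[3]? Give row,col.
9,2

8: g=2,t=0
[3] (0*2+1+8,2) = (9,2)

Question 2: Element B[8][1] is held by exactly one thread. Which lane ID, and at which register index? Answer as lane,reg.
4,2

c=1->g=1  r=8->rb=1,t=0,b0=0
L=1*4+0=4  i=1*2+0=2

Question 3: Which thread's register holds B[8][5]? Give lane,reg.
c:5=>grp=5  r:8=>rB=1,tig=0,lo=0
L=5*4+0=20  i=1*2+0=2

20,2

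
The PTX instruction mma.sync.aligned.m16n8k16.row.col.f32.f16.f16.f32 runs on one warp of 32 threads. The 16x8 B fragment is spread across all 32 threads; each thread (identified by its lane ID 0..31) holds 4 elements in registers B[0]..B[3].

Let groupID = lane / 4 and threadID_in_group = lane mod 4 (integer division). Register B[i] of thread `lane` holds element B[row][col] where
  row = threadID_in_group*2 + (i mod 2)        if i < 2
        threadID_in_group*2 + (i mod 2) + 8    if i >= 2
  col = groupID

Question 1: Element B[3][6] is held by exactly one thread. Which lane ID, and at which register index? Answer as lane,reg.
25,1

c=6->g=6  r=3->rb=0,t=1,b0=1
L=6*4+1=25  i=0*2+1=1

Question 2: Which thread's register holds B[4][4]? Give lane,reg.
c: 4->gid=4  r: 4->r8=0,tid=2,i&1=0
L=4*4+2=18  i=0*2+0=0

18,0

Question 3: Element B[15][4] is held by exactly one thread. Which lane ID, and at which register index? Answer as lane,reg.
19,3

c=4⇒gr=4  r=15⇒Rb=1,th=3,odd=1
L=4*4+3=19  i=1*2+1=3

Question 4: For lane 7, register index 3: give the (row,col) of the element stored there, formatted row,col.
15,1

L=7⇒gr=7>>2=1, th=7&3=3
[3]⇒row 3·2+1+8=15  col gr=1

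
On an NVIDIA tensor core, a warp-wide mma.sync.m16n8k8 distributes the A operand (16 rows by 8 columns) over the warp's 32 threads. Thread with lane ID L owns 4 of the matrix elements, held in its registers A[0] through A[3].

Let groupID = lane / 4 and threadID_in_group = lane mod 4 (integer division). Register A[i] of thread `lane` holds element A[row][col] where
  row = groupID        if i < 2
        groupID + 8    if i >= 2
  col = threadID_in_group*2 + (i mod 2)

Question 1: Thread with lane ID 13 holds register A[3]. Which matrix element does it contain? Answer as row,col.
L=13⇒gr=13>>2=3, th=13&3=1
[3]⇒row 3+8=11  col 1·2+1=3

11,3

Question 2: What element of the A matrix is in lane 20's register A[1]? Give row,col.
lane 20: G=5 (20/4), T=0 (20%4)
i=1: r=5+0=5, c=0*2+1=1

5,1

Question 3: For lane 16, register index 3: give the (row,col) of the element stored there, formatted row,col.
12,1

lane 16: grp=4 (16/4), tig=0 (16%4)
i=3: r=4+8=12, c=0*2+1=1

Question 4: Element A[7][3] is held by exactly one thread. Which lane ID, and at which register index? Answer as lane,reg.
29,1

r=7⇒gr=7,Rb=0  c=3⇒th=1,odd=1
L=7*4+1=29  i=0*2+1=1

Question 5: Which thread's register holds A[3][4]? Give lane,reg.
r=3→G=3,rhi=0  c=4→T=2,p=0
L=3*4+2=14  i=0*2+0=0

14,0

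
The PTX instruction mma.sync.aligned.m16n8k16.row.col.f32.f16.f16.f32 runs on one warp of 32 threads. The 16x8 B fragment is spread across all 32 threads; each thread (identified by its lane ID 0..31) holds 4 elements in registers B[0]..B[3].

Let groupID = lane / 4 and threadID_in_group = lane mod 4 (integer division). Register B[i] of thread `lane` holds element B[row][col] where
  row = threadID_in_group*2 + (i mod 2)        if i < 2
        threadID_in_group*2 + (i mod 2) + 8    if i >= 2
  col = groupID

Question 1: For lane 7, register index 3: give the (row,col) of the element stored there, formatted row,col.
L=7->g=7>>2=1, t=7&3=3
[3]->row 3·2+1+8=15  col g=1

15,1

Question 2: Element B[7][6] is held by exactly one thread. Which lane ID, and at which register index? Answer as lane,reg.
c: 6->gid=6  r: 7->r8=0,tid=3,i&1=1
L=6*4+3=27  i=0*2+1=1

27,1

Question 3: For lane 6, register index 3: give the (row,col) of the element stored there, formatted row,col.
L=6=>grp=6>>2=1, tig=6&3=2
[3]=>row 2·2+1+8=13  col grp=1

13,1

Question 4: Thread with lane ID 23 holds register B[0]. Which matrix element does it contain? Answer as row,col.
6,5

23: G=5,T=3
[0] (3*2+0+0,5) = (6,5)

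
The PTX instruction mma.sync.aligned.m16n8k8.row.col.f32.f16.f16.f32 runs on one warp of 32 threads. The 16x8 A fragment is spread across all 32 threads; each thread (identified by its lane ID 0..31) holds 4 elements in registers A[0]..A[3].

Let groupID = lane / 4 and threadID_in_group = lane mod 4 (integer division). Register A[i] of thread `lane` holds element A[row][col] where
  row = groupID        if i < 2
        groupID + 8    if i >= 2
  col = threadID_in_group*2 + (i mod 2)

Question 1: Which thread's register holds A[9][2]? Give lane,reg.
r=9⇒gr=1,Rb=1  c=2⇒th=1,odd=0
L=1*4+1=5  i=1*2+0=2

5,2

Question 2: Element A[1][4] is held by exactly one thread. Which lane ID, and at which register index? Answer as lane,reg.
r=1->g=1,rb=0  c=4->t=2,b0=0
L=1*4+2=6  i=0*2+0=0

6,0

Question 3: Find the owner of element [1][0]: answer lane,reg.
4,0

r=1→G=1,rhi=0  c=0→T=0,p=0
L=1*4+0=4  i=0*2+0=0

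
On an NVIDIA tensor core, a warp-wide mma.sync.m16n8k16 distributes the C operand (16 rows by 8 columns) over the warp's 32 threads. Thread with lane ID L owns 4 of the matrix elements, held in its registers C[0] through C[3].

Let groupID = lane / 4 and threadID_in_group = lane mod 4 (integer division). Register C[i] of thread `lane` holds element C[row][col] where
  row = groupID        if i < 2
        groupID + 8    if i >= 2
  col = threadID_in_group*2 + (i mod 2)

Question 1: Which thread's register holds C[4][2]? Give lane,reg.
r=4⇒gr=4,Rb=0  c=2⇒th=1,odd=0
L=4*4+1=17  i=0*2+0=0

17,0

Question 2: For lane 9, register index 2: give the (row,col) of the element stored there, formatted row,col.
10,2

lane 9: g=2 (9/4), t=1 (9%4)
i=2: r=2+8=10, c=1*2+0=2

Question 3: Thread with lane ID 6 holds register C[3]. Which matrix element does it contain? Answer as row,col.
9,5

6: gid=1,tid=2
[3] (1+8,2*2+1) = (9,5)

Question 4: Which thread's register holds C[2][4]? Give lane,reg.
10,0

r=2->g=2,rb=0  c=4->t=2,b0=0
L=2*4+2=10  i=0*2+0=0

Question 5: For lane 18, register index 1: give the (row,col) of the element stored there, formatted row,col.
4,5

L=18⇒gr=18>>2=4, th=18&3=2
[1]⇒row 4+0=4  col 2·2+1=5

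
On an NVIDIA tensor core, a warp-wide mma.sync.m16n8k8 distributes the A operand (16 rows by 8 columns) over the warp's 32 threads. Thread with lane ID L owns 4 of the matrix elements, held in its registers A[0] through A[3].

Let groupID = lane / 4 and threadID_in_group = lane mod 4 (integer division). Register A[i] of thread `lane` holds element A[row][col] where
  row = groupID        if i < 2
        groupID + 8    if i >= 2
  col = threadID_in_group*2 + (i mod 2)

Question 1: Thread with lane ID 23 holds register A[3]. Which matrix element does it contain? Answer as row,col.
13,7

L=23->g=23>>2=5, t=23&3=3
[3]->row 5+8=13  col 3·2+1=7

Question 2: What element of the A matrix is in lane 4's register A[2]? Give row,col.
9,0

L=4→G=4>>2=1, T=4&3=0
[2]→row 1+8=9  col 0·2+0=0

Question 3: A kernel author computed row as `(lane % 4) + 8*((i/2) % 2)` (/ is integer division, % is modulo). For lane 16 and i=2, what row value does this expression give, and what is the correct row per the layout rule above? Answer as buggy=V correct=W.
`(lane % 4) + 8*((i/2) % 2)`[16,2]->8
lane 16: gid=4 (16/4), tid=0 (16%4)
i=2: r=4+8=12, c=0*2+0=0
row: 8 vs 12

buggy=8 correct=12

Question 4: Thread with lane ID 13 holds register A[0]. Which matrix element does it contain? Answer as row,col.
3,2

lane 13: grp=3 (13/4), tig=1 (13%4)
i=0: r=3+0=3, c=1*2+0=2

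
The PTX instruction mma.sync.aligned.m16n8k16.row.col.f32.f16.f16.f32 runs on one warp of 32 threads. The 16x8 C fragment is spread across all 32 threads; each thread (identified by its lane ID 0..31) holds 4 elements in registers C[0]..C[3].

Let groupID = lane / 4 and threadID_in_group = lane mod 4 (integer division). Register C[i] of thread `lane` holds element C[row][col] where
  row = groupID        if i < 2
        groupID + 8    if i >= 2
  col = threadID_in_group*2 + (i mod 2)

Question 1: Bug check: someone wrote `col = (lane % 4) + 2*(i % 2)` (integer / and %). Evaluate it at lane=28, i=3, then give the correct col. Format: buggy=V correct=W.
`(lane % 4) + 2*(i % 2)`[28,3]->2
lane 28: gid=7 (28/4), tid=0 (28%4)
i=3: r=7+8=15, c=0*2+1=1
col: 2 vs 1

buggy=2 correct=1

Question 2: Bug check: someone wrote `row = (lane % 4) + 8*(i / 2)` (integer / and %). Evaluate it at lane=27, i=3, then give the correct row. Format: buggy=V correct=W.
`(lane % 4) + 8*(i / 2)`[27,3]->11
lane 27->27/4=6, 27 mod 4=3
i=3  r:6+8->14  c:2·3+1->7
row: 11 vs 14

buggy=11 correct=14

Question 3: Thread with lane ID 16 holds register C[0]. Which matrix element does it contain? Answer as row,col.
4,0

L=16->gid=16>>2=4, tid=16&3=0
[0]->row 4+0=4  col 0·2+0=0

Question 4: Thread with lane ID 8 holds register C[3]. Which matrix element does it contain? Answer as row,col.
10,1

lane 8→8/4=2, 8 mod 4=0
i=3  r:2+8→10  c:2·0+1→1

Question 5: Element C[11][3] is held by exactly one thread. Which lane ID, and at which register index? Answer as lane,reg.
13,3

r=11->g=3,rb=1  c=3->t=1,b0=1
L=3*4+1=13  i=1*2+1=3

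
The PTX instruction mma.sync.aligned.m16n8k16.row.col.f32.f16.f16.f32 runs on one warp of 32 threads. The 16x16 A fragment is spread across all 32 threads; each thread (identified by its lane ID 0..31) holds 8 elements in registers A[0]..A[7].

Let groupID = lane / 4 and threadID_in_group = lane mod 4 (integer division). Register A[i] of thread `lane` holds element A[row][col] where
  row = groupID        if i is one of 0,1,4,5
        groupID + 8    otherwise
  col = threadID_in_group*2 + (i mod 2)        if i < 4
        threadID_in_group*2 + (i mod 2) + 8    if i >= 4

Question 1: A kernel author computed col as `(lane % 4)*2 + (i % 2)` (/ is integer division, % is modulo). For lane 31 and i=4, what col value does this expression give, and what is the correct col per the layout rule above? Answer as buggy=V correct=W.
buggy=6 correct=14

`(lane % 4)*2 + (i % 2)`[31,4]⇒6
L=31⇒gr=31>>2=7, th=31&3=3
[4]⇒row 7+0=7  col 3·2+0+8=14
col: 6 vs 14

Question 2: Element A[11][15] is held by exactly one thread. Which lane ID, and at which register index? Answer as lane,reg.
r:11=>grp=3,rB=1  c:15=>cB=1,tig=3,lo=1
L=3*4+3=15  i=1*4+1*2+1=7

15,7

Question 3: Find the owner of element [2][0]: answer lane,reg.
r=2⇒gr=2,Rb=0  c=0⇒Cb=0,th=0,odd=0
L=2*4+0=8  i=0*4+0*2+0=0

8,0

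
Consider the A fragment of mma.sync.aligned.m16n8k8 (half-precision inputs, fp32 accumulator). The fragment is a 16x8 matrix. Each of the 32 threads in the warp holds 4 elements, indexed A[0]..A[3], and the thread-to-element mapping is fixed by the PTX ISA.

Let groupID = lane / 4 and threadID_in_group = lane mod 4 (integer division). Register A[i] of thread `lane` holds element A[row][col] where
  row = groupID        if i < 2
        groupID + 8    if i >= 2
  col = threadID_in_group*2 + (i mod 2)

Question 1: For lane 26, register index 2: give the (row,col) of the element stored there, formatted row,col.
L=26=>grp=26>>2=6, tig=26&3=2
[2]=>row 6+8=14  col 2·2+0=4

14,4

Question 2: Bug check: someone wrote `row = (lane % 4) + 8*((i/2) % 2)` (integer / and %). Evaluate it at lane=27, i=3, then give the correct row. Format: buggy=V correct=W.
buggy=11 correct=14

`(lane % 4) + 8*((i/2) % 2)`[27,3]→11
27: G=6,T=3
[3] (6+8,3*2+1) = (14,7)
row: 11 vs 14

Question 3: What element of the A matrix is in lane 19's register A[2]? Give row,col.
12,6

lane 19->19/4=4, 19 mod 4=3
i=2  r:4+8->12  c:2·3+0->6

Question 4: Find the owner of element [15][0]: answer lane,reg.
r=15→G=7,rhi=1  c=0→T=0,p=0
L=7*4+0=28  i=1*2+0=2

28,2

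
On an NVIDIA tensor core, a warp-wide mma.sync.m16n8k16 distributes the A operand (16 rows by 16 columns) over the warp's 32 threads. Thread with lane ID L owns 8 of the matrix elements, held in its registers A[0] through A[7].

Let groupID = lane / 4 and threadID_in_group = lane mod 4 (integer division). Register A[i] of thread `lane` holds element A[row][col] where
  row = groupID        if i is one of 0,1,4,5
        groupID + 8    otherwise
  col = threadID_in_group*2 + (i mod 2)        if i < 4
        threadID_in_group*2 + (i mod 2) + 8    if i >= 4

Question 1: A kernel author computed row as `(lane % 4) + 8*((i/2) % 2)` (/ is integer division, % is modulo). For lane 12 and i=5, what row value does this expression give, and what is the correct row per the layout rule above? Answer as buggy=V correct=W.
buggy=0 correct=3

`(lane % 4) + 8*((i/2) % 2)`[12,5]⇒0
lane 12⇒12/4=3, 12 mod 4=0
i=5  r:3+0⇒3  c:2·0+1+8⇒9
row: 0 vs 3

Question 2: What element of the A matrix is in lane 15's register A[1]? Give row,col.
3,7

15: gr=3,th=3
[1] (3+0,3*2+1+0) = (3,7)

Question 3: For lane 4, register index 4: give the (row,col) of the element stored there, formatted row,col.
1,8

lane 4->4/4=1, 4 mod 4=0
i=4  r:1+0->1  c:2·0+0+8->8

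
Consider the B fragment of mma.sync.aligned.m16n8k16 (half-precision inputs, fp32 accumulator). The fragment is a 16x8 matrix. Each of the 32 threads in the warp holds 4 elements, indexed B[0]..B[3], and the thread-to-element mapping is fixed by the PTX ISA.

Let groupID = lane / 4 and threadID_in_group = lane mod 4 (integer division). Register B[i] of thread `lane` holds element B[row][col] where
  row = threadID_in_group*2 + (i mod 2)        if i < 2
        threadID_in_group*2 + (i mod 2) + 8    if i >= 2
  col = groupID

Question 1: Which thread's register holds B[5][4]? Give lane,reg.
18,1

c:4=>grp=4  r:5=>rB=0,tig=2,lo=1
L=4*4+2=18  i=0*2+1=1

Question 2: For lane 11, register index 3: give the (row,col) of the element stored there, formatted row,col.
15,2

lane 11⇒11/4=2, 11 mod 4=3
i=3  r:2·3+1+8⇒15  c:2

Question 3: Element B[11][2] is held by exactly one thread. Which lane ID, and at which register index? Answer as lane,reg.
9,3

c=2→G=2  r=11→rhi=1,T=1,p=1
L=2*4+1=9  i=1*2+1=3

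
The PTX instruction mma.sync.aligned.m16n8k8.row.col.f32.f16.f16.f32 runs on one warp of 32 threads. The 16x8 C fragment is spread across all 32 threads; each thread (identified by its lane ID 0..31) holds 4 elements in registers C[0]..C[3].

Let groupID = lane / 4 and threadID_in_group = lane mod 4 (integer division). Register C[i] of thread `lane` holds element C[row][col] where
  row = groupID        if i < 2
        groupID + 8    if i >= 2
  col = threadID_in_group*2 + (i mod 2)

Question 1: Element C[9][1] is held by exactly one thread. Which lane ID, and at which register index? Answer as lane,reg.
r=9→G=1,rhi=1  c=1→T=0,p=1
L=1*4+0=4  i=1*2+1=3

4,3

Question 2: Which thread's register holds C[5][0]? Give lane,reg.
20,0

r=5->g=5,rb=0  c=0->t=0,b0=0
L=5*4+0=20  i=0*2+0=0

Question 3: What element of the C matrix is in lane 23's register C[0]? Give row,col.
L=23→G=23>>2=5, T=23&3=3
[0]→row 5+0=5  col 3·2+0=6

5,6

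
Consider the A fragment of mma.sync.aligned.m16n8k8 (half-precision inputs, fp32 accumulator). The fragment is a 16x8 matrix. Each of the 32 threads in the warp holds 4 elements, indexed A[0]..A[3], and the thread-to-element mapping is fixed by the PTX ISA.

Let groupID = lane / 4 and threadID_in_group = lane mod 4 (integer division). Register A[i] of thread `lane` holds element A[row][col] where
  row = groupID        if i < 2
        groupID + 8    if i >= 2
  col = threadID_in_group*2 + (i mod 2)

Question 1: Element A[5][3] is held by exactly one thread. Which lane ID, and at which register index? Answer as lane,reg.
21,1

r=5→G=5,rhi=0  c=3→T=1,p=1
L=5*4+1=21  i=0*2+1=1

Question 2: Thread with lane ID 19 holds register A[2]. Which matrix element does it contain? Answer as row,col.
12,6

19: G=4,T=3
[2] (4+8,3*2+0) = (12,6)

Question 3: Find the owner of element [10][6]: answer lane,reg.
11,2

r=10→G=2,rhi=1  c=6→T=3,p=0
L=2*4+3=11  i=1*2+0=2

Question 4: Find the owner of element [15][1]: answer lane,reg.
28,3

r: 15->gid=7,r8=1  c: 1->tid=0,i&1=1
L=7*4+0=28  i=1*2+1=3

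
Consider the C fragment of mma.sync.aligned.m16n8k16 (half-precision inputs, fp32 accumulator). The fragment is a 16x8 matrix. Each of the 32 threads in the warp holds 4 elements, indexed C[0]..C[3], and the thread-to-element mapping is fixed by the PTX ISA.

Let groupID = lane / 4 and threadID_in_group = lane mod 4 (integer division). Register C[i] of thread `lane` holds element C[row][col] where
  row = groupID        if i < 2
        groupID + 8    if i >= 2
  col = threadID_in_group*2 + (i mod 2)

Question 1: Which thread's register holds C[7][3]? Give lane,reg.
r=7->g=7,rb=0  c=3->t=1,b0=1
L=7*4+1=29  i=0*2+1=1

29,1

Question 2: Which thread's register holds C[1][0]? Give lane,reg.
4,0

r=1→G=1,rhi=0  c=0→T=0,p=0
L=1*4+0=4  i=0*2+0=0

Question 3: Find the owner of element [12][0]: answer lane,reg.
16,2

r: 12->gid=4,r8=1  c: 0->tid=0,i&1=0
L=4*4+0=16  i=1*2+0=2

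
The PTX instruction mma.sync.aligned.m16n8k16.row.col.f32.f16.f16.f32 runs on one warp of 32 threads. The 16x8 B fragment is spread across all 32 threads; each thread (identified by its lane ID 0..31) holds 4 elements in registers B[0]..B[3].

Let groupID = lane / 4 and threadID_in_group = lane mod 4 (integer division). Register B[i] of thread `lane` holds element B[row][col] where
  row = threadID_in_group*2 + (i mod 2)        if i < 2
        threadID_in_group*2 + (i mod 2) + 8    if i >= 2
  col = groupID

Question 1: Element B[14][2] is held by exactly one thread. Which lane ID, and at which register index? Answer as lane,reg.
c=2⇒gr=2  r=14⇒Rb=1,th=3,odd=0
L=2*4+3=11  i=1*2+0=2

11,2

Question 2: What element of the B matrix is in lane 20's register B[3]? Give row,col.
9,5

20: gid=5,tid=0
[3] (0*2+1+8,5) = (9,5)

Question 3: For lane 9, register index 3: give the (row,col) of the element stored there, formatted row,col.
9: G=2,T=1
[3] (1*2+1+8,2) = (11,2)

11,2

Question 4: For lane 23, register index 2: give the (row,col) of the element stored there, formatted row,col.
14,5

lane 23⇒23/4=5, 23 mod 4=3
i=2  r:2·3+0+8⇒14  c:5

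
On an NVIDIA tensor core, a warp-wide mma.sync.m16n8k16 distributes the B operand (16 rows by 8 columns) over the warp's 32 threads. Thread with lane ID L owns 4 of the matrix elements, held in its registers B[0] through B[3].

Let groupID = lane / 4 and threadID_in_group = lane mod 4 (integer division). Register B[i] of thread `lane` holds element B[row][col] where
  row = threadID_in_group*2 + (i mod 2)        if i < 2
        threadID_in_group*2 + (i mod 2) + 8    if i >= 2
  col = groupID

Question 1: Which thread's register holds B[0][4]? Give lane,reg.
16,0

c:4=>grp=4  r:0=>rB=0,tig=0,lo=0
L=4*4+0=16  i=0*2+0=0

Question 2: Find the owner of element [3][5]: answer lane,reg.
21,1

c: 5->gid=5  r: 3->r8=0,tid=1,i&1=1
L=5*4+1=21  i=0*2+1=1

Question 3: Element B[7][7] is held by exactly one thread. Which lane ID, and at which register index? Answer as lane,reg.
31,1

c=7->g=7  r=7->rb=0,t=3,b0=1
L=7*4+3=31  i=0*2+1=1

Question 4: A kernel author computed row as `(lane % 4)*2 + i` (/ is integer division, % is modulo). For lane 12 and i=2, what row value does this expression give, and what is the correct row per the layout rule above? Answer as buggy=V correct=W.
buggy=2 correct=8

`(lane % 4)*2 + i`[12,2]->2
lane 12: g=3 (12/4), t=0 (12%4)
i=2: r=0*2+0+8=8, c=g=3
row: 2 vs 8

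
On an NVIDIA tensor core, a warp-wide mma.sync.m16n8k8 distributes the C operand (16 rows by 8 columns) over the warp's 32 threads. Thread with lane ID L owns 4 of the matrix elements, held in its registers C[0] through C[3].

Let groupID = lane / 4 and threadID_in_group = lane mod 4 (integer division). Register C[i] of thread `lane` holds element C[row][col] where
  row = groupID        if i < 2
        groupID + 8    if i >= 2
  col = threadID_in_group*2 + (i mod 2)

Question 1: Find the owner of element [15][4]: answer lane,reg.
30,2

r=15->g=7,rb=1  c=4->t=2,b0=0
L=7*4+2=30  i=1*2+0=2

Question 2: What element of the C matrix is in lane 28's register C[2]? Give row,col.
lane 28⇒28/4=7, 28 mod 4=0
i=2  r:7+8⇒15  c:2·0+0⇒0

15,0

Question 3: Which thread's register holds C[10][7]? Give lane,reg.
r:10=>grp=2,rB=1  c:7=>tig=3,lo=1
L=2*4+3=11  i=1*2+1=3

11,3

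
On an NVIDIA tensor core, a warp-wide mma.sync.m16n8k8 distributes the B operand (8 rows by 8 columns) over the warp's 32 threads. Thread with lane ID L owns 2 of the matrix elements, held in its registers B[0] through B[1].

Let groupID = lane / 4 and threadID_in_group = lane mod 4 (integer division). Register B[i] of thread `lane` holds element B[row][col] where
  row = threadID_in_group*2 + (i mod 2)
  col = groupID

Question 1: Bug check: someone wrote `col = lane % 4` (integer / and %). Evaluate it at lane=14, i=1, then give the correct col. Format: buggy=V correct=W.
`lane % 4`[14,1]->2
L=14->gid=14>>2=3, tid=14&3=2
[1]->row 2·2+1=5  col gid=3
col: 2 vs 3

buggy=2 correct=3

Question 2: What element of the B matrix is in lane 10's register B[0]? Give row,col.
10: G=2,T=2
[0] (2*2+0,2) = (4,2)

4,2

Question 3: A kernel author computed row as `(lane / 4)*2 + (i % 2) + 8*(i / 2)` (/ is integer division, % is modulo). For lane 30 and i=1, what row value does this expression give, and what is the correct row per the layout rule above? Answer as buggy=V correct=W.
buggy=15 correct=5

`(lane / 4)*2 + (i % 2) + 8*(i / 2)`[30,1]→15
lane 30→30/4=7, 30 mod 4=2
i=1  r:2·2+1→5  c:7
row: 15 vs 5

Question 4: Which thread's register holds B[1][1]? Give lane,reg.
c=1→G=1  r=1→T=0,p=1
L=1*4+0=4  i=1=1

4,1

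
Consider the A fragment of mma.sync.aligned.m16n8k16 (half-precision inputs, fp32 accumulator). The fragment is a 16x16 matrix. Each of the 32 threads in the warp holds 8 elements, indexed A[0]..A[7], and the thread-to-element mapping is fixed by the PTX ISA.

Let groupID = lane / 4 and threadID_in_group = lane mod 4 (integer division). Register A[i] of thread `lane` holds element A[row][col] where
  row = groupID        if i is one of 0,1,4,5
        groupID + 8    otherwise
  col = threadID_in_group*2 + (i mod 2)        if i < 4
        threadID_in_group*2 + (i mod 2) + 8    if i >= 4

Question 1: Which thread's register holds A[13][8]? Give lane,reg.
r: 13->gid=5,r8=1  c: 8->c8=1,tid=0,i&1=0
L=5*4+0=20  i=1*4+1*2+0=6

20,6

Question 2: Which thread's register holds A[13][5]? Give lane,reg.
r: 13->gid=5,r8=1  c: 5->c8=0,tid=2,i&1=1
L=5*4+2=22  i=0*4+1*2+1=3

22,3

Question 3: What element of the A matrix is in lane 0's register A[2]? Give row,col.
8,0

lane 0: G=0 (0/4), T=0 (0%4)
i=2: r=0+8=8, c=0*2+0+0=0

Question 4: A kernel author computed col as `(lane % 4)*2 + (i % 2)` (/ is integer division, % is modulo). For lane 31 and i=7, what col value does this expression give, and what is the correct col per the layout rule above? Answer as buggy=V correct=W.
`(lane % 4)*2 + (i % 2)`[31,7]⇒7
lane 31⇒31/4=7, 31 mod 4=3
i=7  r:7+8⇒15  c:2·3+1+8⇒15
col: 7 vs 15

buggy=7 correct=15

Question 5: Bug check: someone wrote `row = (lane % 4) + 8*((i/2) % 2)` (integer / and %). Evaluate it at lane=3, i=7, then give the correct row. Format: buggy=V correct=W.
buggy=11 correct=8

`(lane % 4) + 8*((i/2) % 2)`[3,7]=>11
lane 3=>3/4=0, 3 mod 4=3
i=7  r:0+8=>8  c:2·3+1+8=>15
row: 11 vs 8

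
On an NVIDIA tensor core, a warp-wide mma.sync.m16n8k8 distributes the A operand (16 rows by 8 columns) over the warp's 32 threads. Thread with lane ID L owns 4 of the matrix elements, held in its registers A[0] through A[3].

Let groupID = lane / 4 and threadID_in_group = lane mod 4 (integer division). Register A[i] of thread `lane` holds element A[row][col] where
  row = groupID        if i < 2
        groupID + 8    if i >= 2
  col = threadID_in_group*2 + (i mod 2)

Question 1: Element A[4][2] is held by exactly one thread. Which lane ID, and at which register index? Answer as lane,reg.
17,0

r: 4->gid=4,r8=0  c: 2->tid=1,i&1=0
L=4*4+1=17  i=0*2+0=0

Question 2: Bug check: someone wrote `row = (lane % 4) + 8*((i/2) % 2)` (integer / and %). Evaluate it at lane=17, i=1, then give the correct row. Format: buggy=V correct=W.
buggy=1 correct=4

`(lane % 4) + 8*((i/2) % 2)`[17,1]⇒1
L=17⇒gr=17>>2=4, th=17&3=1
[1]⇒row 4+0=4  col 1·2+1=3
row: 1 vs 4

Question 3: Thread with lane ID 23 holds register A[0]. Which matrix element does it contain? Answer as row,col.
5,6

L=23⇒gr=23>>2=5, th=23&3=3
[0]⇒row 5+0=5  col 3·2+0=6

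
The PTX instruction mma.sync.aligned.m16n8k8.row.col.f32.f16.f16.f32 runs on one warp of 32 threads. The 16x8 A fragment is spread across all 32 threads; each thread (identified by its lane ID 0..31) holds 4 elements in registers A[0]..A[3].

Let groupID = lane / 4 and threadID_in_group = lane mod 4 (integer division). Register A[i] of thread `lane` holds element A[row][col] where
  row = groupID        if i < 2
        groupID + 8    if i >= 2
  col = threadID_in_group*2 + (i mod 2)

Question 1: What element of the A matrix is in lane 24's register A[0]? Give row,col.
24: g=6,t=0
[0] (6+0,0*2+0) = (6,0)

6,0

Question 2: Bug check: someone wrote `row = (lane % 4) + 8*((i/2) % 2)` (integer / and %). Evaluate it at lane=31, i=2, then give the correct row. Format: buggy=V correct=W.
buggy=11 correct=15

`(lane % 4) + 8*((i/2) % 2)`[31,2]->11
lane 31: g=7 (31/4), t=3 (31%4)
i=2: r=7+8=15, c=3*2+0=6
row: 11 vs 15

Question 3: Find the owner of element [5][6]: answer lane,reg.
23,0

r:5=>grp=5,rB=0  c:6=>tig=3,lo=0
L=5*4+3=23  i=0*2+0=0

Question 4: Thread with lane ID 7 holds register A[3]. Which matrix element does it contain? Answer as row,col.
L=7=>grp=7>>2=1, tig=7&3=3
[3]=>row 1+8=9  col 3·2+1=7

9,7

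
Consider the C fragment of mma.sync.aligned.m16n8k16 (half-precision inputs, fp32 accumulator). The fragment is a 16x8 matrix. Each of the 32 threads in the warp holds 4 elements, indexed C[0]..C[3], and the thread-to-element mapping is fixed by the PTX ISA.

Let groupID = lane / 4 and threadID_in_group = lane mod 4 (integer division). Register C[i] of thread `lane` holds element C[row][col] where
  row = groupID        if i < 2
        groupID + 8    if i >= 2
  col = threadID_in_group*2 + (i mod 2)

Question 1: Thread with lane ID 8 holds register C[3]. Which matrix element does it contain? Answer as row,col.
lane 8->8/4=2, 8 mod 4=0
i=3  r:2+8->10  c:2·0+1->1

10,1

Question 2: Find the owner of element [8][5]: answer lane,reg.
2,3

r=8→G=0,rhi=1  c=5→T=2,p=1
L=0*4+2=2  i=1*2+1=3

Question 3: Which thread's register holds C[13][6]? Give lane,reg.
23,2

r=13->g=5,rb=1  c=6->t=3,b0=0
L=5*4+3=23  i=1*2+0=2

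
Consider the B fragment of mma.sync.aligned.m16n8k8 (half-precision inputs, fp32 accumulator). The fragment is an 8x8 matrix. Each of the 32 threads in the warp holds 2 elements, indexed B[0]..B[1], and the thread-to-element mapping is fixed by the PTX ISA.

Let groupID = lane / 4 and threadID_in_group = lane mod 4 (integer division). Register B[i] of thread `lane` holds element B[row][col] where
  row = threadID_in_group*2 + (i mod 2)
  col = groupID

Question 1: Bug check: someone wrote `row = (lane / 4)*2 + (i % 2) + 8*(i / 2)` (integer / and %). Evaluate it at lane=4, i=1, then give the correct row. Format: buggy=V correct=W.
buggy=3 correct=1

`(lane / 4)*2 + (i % 2) + 8*(i / 2)`[4,1]⇒3
L=4⇒gr=4>>2=1, th=4&3=0
[1]⇒row 0·2+1=1  col gr=1
row: 3 vs 1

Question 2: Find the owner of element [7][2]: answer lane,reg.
11,1

c=2→G=2  r=7→T=3,p=1
L=2*4+3=11  i=1=1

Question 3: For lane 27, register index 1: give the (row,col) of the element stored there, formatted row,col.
lane 27: gid=6 (27/4), tid=3 (27%4)
i=1: r=3*2+1=7, c=gid=6

7,6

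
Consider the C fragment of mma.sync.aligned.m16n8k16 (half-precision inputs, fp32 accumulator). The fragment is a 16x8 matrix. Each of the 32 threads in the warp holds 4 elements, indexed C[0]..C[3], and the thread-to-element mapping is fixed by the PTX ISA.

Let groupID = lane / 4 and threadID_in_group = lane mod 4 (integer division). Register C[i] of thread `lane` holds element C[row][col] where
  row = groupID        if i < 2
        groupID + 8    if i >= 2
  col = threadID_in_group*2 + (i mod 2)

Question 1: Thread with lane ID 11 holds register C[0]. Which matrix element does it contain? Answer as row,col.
2,6

lane 11=>11/4=2, 11 mod 4=3
i=0  r:2+0=>2  c:2·3+0=>6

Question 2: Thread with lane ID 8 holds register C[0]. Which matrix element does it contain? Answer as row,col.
2,0

8: g=2,t=0
[0] (2+0,0*2+0) = (2,0)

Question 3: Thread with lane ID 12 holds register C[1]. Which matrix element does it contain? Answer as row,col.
lane 12: gid=3 (12/4), tid=0 (12%4)
i=1: r=3+0=3, c=0*2+1=1

3,1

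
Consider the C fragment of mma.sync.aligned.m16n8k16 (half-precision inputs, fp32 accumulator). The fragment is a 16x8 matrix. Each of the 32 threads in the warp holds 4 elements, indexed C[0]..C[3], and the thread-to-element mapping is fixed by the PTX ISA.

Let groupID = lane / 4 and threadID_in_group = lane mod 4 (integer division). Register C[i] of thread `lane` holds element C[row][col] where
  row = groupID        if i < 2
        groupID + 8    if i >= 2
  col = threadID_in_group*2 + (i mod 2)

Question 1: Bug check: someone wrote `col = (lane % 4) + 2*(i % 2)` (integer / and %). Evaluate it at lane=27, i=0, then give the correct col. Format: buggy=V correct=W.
buggy=3 correct=6

`(lane % 4) + 2*(i % 2)`[27,0]=>3
27: grp=6,tig=3
[0] (6+0,3*2+0) = (6,6)
col: 3 vs 6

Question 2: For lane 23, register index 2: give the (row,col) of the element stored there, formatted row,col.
23: gid=5,tid=3
[2] (5+8,3*2+0) = (13,6)

13,6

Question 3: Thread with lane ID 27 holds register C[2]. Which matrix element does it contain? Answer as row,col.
14,6

lane 27: gid=6 (27/4), tid=3 (27%4)
i=2: r=6+8=14, c=3*2+0=6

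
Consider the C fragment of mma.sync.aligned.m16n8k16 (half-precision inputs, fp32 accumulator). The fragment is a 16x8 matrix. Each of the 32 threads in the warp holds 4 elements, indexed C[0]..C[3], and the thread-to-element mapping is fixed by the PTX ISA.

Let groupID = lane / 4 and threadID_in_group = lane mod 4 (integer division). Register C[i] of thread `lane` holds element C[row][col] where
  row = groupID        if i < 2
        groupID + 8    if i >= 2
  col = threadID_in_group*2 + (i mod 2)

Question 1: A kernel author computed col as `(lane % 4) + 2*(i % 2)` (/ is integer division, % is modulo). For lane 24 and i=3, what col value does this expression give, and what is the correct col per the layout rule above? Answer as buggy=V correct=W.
buggy=2 correct=1

`(lane % 4) + 2*(i % 2)`[24,3]=>2
lane 24: grp=6 (24/4), tig=0 (24%4)
i=3: r=6+8=14, c=0*2+1=1
col: 2 vs 1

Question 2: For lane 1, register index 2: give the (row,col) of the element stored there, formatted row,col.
8,2

1: gr=0,th=1
[2] (0+8,1*2+0) = (8,2)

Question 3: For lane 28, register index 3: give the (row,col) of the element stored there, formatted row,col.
lane 28: G=7 (28/4), T=0 (28%4)
i=3: r=7+8=15, c=0*2+1=1

15,1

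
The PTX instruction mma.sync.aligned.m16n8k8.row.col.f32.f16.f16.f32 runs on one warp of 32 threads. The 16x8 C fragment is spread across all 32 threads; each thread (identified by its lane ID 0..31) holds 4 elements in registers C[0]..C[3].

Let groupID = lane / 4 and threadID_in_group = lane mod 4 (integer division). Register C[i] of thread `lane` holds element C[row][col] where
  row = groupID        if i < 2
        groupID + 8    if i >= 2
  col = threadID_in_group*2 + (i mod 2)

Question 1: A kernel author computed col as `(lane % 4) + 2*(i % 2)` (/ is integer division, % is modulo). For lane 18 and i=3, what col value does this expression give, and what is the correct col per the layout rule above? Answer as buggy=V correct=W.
buggy=4 correct=5

`(lane % 4) + 2*(i % 2)`[18,3]->4
L=18->gid=18>>2=4, tid=18&3=2
[3]->row 4+8=12  col 2·2+1=5
col: 4 vs 5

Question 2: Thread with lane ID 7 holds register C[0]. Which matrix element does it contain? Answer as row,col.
lane 7->7/4=1, 7 mod 4=3
i=0  r:1+0->1  c:2·3+0->6

1,6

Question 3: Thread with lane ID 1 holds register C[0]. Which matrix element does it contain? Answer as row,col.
L=1->gid=1>>2=0, tid=1&3=1
[0]->row 0+0=0  col 1·2+0=2

0,2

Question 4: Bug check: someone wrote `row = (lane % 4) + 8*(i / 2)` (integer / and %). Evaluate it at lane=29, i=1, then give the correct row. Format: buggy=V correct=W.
buggy=1 correct=7

`(lane % 4) + 8*(i / 2)`[29,1]=>1
lane 29: grp=7 (29/4), tig=1 (29%4)
i=1: r=7+0=7, c=1*2+1=3
row: 1 vs 7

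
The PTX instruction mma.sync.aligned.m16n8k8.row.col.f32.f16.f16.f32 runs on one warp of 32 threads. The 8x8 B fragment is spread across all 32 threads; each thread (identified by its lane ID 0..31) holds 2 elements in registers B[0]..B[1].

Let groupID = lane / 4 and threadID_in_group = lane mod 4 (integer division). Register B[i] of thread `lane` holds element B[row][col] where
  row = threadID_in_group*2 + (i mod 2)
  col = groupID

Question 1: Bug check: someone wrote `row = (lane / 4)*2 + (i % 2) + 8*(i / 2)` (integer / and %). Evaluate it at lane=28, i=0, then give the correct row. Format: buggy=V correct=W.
`(lane / 4)*2 + (i % 2) + 8*(i / 2)`[28,0]⇒14
lane 28⇒28/4=7, 28 mod 4=0
i=0  r:2·0+0⇒0  c:7
row: 14 vs 0

buggy=14 correct=0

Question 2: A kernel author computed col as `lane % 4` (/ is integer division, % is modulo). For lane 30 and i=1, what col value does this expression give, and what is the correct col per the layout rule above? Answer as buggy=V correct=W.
`lane % 4`[30,1]->2
lane 30: gid=7 (30/4), tid=2 (30%4)
i=1: r=2*2+1=5, c=gid=7
col: 2 vs 7

buggy=2 correct=7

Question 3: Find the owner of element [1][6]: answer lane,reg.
24,1

c=6→G=6  r=1→T=0,p=1
L=6*4+0=24  i=1=1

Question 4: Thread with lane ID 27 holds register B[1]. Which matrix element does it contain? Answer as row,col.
7,6

lane 27: g=6 (27/4), t=3 (27%4)
i=1: r=3*2+1=7, c=g=6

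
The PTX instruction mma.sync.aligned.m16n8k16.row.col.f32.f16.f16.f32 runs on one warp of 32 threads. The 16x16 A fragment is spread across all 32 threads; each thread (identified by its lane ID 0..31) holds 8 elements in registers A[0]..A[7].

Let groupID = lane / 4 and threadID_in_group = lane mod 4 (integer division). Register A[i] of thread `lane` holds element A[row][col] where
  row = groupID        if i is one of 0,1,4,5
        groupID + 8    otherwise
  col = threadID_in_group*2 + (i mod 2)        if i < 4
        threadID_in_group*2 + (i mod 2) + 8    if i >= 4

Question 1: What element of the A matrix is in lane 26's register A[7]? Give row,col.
26: gid=6,tid=2
[7] (6+8,2*2+1+8) = (14,13)

14,13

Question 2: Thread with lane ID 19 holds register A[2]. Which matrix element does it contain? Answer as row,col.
12,6

lane 19⇒19/4=4, 19 mod 4=3
i=2  r:4+8⇒12  c:2·3+0+0⇒6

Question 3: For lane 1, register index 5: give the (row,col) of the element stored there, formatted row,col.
1: grp=0,tig=1
[5] (0+0,1*2+1+8) = (0,11)

0,11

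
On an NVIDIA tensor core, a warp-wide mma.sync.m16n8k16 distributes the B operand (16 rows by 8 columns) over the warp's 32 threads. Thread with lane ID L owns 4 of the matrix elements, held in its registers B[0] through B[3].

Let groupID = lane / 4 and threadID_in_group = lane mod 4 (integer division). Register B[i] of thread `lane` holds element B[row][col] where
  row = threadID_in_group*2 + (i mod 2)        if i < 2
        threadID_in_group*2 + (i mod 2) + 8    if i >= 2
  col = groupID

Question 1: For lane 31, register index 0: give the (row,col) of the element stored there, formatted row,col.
6,7

lane 31->31/4=7, 31 mod 4=3
i=0  r:2·3+0+0->6  c:7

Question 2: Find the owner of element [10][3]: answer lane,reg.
c: 3->gid=3  r: 10->r8=1,tid=1,i&1=0
L=3*4+1=13  i=1*2+0=2

13,2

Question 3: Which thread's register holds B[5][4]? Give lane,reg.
c=4⇒gr=4  r=5⇒Rb=0,th=2,odd=1
L=4*4+2=18  i=0*2+1=1

18,1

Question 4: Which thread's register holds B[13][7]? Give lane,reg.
c: 7->gid=7  r: 13->r8=1,tid=2,i&1=1
L=7*4+2=30  i=1*2+1=3

30,3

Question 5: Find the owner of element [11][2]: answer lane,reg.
9,3

c:2=>grp=2  r:11=>rB=1,tig=1,lo=1
L=2*4+1=9  i=1*2+1=3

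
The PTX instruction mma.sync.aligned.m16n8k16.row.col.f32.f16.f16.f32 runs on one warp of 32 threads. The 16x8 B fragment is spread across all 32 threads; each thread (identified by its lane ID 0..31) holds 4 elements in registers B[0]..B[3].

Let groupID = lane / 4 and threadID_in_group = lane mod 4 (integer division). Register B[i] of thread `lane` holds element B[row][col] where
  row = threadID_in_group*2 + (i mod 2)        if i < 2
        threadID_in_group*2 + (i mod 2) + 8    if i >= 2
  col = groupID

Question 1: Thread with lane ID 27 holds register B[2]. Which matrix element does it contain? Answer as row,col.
lane 27: gr=6 (27/4), th=3 (27%4)
i=2: r=3*2+0+8=14, c=gr=6

14,6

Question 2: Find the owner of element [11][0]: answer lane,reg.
c=0→G=0  r=11→rhi=1,T=1,p=1
L=0*4+1=1  i=1*2+1=3

1,3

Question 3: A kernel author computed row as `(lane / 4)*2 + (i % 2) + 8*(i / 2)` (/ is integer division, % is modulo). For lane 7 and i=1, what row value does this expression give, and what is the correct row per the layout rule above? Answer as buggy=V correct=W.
`(lane / 4)*2 + (i % 2) + 8*(i / 2)`[7,1]->3
lane 7: g=1 (7/4), t=3 (7%4)
i=1: r=3*2+1+0=7, c=g=1
row: 3 vs 7

buggy=3 correct=7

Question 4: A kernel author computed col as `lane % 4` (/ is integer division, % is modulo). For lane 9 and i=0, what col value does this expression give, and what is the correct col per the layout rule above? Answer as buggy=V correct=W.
buggy=1 correct=2

`lane % 4`[9,0]->1
lane 9->9/4=2, 9 mod 4=1
i=0  r:2·1+0+0->2  c:2
col: 1 vs 2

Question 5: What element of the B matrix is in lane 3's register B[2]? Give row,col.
lane 3→3/4=0, 3 mod 4=3
i=2  r:2·3+0+8→14  c:0

14,0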